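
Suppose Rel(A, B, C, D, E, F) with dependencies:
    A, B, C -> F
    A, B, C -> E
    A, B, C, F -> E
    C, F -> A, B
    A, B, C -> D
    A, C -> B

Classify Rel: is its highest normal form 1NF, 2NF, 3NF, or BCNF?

Candidate keys: {A, C}, {C, F}. Prime attributes: {A, C, F}.
Each dependency's left side is a superkey — BCNF holds.

BCNF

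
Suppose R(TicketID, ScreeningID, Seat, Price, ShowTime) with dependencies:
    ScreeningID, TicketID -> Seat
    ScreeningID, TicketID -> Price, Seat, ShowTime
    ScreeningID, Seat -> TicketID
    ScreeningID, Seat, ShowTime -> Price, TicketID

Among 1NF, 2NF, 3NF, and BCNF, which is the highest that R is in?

Candidate keys: {ScreeningID, Seat}, {ScreeningID, TicketID}. Prime attributes: {ScreeningID, Seat, TicketID}.
The left-hand side of every FD is a superkey, so BCNF is satisfied.

BCNF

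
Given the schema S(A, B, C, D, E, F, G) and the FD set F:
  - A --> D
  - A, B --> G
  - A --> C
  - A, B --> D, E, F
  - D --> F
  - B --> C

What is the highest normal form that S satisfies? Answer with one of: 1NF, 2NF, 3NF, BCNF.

Candidate key: {A, B}. Prime attributes: {A, B}.
A --> D: {A}⁺ = {A, C, D, F}, which is not all of the attributes, so the left side is not a superkey — BCNF is violated.
Because {D} is non-prime and the left side of A --> D is not a superkey, the relation is not in 3NF.
{A} is a proper subset of the key {A, B}, and {A}⁺ contains the non-prime attributes {C, D, F} — a partial dependency, so 2NF is violated.

1NF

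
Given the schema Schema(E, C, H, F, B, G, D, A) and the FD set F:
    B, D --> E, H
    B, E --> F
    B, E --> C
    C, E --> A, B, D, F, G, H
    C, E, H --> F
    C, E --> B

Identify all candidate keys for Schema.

{B, D}, {B, E}, {C, E}

{B, D}⁺ = {A, B, C, D, E, F, G, H} — all of the relation — so {B, D} is a candidate key.
{B, E}⁺ = {A, B, C, D, E, F, G, H} — all of the relation — so {B, E} is a candidate key.
{C, E}⁺ = {A, B, C, D, E, F, G, H} — all of the relation — so {C, E} is a candidate key.
Any other superkey properly contains one of these, so there are no further candidate keys.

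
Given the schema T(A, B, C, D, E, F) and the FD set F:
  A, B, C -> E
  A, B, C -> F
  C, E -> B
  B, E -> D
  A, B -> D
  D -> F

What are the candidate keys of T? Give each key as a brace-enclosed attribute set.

No FD produces {A, C}, so they must be in every candidate key.
{A, B, C}⁺ = {A, B, C, D, E, F} — all of the relation — so {A, B, C} is a candidate key.
{A, C, E}⁺ = {A, B, C, D, E, F} — all of the relation — so {A, C, E} is a candidate key.
These are minimal and exhaustive — every other superkey contains one of them.

{A, B, C}, {A, C, E}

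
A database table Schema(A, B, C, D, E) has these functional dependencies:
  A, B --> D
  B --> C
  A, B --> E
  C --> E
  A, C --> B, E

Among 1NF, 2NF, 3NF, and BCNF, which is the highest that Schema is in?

1NF

Candidate keys: {A, B}, {A, C}. Prime attributes: {A, B, C}.
B --> C: {B}⁺ = {B, C, E}, which is not all of the attributes, so the left side is not a superkey — BCNF is violated.
Because {E} is non-prime and the left side of C --> E is not a superkey, the relation is not in 3NF.
{B} is a proper subset of the key {A, B}, and {B}⁺ contains the non-prime attribute {E} — a partial dependency, so 2NF is violated.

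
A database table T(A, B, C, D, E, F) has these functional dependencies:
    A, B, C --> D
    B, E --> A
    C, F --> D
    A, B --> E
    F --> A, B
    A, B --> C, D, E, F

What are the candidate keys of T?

{A, B}, {B, E}, {F}

Closure of {F} is {A, B, C, D, E, F}, the whole schema; {F} is a candidate key.
Closure of {A, B} is {A, B, C, D, E, F}, the whole schema; {A, B} is a candidate key.
Closure of {B, E} is {A, B, C, D, E, F}, the whole schema; {B, E} is a candidate key.
Any other superkey properly contains one of these, so there are no further candidate keys.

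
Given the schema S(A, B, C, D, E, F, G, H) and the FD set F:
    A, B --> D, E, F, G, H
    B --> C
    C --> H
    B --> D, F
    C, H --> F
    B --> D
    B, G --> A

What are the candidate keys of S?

{B} never appears on the right of any FD, so every key must include it.
Closure of {A, B} is {A, B, C, D, E, F, G, H}, the whole schema; {A, B} is a candidate key.
Closure of {B, G} is {A, B, C, D, E, F, G, H}, the whole schema; {B, G} is a candidate key.
Any other superkey properly contains one of these, so there are no further candidate keys.

{A, B}, {B, G}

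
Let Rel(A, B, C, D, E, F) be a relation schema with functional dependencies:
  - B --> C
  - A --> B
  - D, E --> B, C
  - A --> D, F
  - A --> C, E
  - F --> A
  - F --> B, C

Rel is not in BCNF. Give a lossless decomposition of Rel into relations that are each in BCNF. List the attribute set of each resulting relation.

Candidate keys of the original relation: {A}, {F}.
{A, B, C, D, E, F}: {B} determines {B, C} here but is not a superkey — split on B --> C, giving {B, C} and {A, B, D, E, F}.
{B, C} has no BCNF violation.
{A, B, D, E, F}: {D, E} determines {B, D, E} here but is not a superkey — split on D, E --> B, giving {B, D, E} and {A, D, E, F}.
{B, D, E} has no BCNF violation.
{A, D, E, F} has no BCNF violation.

{A, D, E, F}; {B, C}; {B, D, E}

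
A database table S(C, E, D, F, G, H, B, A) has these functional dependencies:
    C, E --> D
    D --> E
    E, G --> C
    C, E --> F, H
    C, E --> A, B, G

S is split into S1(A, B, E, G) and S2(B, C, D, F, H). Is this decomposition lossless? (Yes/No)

Common attributes: {B}; their closure is {B}.
S1 ⊄ {B} and S2 ⊄ {B}, so the split is lossy.

No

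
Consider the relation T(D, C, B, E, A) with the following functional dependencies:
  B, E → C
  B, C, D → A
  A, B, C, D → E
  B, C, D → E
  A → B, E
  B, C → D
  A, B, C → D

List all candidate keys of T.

{A}, {B, C}, {B, E}

Closure of {A} is {A, B, C, D, E}, the whole schema; {A} is a candidate key.
Closure of {B, C} is {A, B, C, D, E}, the whole schema; {B, C} is a candidate key.
Closure of {B, E} is {A, B, C, D, E}, the whole schema; {B, E} is a candidate key.
These are minimal and exhaustive — every other superkey contains one of them.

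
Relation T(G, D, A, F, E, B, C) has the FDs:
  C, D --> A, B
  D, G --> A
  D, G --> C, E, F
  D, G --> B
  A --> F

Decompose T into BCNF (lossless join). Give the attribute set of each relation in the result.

Candidate key of the original relation: {D, G}.
{A, B, C, D, E, F, G}: {C, D} determines {A, B, C, D, F} here but is not a superkey — split on C, D --> A, B, F, giving {A, B, C, D, F} and {C, D, E, G}.
{A, B, C, D, F}: {A} determines {A, F} here but is not a superkey — split on A --> F, giving {A, F} and {A, B, C, D}.
{A, F}: every determinant is a superkey — BCNF.
{A, B, C, D}: every determinant is a superkey — BCNF.
{C, D, E, G}: every determinant is a superkey — BCNF.

{A, B, C, D}; {A, F}; {C, D, E, G}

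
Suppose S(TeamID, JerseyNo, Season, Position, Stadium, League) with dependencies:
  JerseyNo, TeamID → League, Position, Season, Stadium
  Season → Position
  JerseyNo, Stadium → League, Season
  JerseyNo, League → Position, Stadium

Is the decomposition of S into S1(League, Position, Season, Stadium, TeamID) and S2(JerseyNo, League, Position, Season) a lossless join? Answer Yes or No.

No

The shared attributes are {League, Position, Season} and {League, Position, Season}⁺ = {League, Position, Season}.
The closure covers neither S1 nor S2 entirely; the join is not lossless.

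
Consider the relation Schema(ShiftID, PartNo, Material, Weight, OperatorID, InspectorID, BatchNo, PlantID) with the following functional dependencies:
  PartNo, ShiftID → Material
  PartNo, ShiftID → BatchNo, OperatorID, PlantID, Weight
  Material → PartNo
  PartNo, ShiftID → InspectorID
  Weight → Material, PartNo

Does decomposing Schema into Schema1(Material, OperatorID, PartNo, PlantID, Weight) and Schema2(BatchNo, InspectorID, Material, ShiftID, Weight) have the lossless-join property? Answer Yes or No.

Schema1 ∩ Schema2 = {Material, Weight}; its closure under F is {Material, PartNo, Weight}.
Neither Schema1 nor Schema2 is contained in that closure, so the decomposition is lossy.

No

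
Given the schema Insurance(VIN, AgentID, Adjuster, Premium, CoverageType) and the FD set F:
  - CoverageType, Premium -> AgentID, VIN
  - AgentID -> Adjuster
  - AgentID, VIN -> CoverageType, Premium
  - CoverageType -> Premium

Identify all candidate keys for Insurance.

{CoverageType} is a candidate key since {CoverageType}⁺ = {Adjuster, AgentID, CoverageType, Premium, VIN} covers every attribute.
{AgentID, VIN} is a candidate key since {AgentID, VIN}⁺ = {Adjuster, AgentID, CoverageType, Premium, VIN} covers every attribute.
These are minimal and exhaustive — every other superkey contains one of them.

{AgentID, VIN}, {CoverageType}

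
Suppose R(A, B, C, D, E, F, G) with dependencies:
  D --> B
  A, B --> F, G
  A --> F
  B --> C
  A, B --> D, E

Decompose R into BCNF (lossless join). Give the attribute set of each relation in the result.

Candidate keys of the original relation: {A, B}, {A, D}.
In {A, B, C, D, E, F, G}, {D} is not a superkey ({D}⁺ restricted to this set is {B, C, D}), so split on D --> B, C into {B, C, D} and {A, D, E, F, G}.
In {B, C, D}, {B} is not a superkey ({B}⁺ restricted to this set is {B, C}), so split on B --> C into {B, C} and {B, D}.
{B, C}: every determinant is a superkey — BCNF.
{B, D}: every determinant is a superkey — BCNF.
In {A, D, E, F, G}, {A} is not a superkey ({A}⁺ restricted to this set is {A, F}), so split on A --> F into {A, F} and {A, D, E, G}.
{A, F}: every determinant is a superkey — BCNF.
{A, D, E, G}: every determinant is a superkey — BCNF.

{A, D, E, G}; {A, F}; {B, C}; {B, D}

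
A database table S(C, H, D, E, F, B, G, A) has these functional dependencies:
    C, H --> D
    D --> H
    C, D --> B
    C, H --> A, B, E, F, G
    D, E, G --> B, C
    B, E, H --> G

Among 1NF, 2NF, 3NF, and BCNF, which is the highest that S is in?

3NF

Candidate keys: {B, D, E}, {C, D}, {C, H}, {D, E, G}. Prime attributes: {B, C, D, E, G, H}.
D --> H breaks BCNF: {D}⁺ = {D, H}, so {D} is not a superkey.
Its right-hand attributes {H} are all prime, as are those of every other non-superkey FD — the relation is in 3NF.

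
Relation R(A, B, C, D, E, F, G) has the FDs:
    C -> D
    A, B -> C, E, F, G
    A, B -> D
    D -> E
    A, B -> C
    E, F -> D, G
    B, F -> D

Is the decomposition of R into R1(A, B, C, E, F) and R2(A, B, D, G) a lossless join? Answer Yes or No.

Yes

The shared attributes are {A, B} and {A, B}⁺ = {A, B, C, D, E, F, G}.
Since R1 ⊆ {A, B, C, D, E, F, G}, the intersection is a superkey of R1; the decomposition is lossless.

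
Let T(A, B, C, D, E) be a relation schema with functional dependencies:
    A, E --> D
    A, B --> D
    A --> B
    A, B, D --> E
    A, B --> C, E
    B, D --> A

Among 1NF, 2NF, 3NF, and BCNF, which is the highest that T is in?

Candidate keys: {A}, {B, D}. Prime attributes: {A, B, D}.
The left-hand side of every FD is a superkey, so BCNF is satisfied.

BCNF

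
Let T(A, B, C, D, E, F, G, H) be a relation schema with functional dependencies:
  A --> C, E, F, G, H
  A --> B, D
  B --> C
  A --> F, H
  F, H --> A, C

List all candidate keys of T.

{A}⁺ = {A, B, C, D, E, F, G, H} — all of the relation — so {A} is a candidate key.
{F, H}⁺ = {A, B, C, D, E, F, G, H} — all of the relation — so {F, H} is a candidate key.
These are minimal and exhaustive — every other superkey contains one of them.

{A}, {F, H}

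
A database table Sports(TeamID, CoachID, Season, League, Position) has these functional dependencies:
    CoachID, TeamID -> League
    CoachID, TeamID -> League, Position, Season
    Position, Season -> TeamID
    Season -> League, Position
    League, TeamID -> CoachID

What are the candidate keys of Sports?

{CoachID, TeamID}, {League, TeamID}, {Season}

{Season} is a candidate key since {Season}⁺ = {CoachID, League, Position, Season, TeamID} covers every attribute.
{CoachID, TeamID} is a candidate key since {CoachID, TeamID}⁺ = {CoachID, League, Position, Season, TeamID} covers every attribute.
{League, TeamID} is a candidate key since {League, TeamID}⁺ = {CoachID, League, Position, Season, TeamID} covers every attribute.
Any other superkey properly contains one of these, so there are no further candidate keys.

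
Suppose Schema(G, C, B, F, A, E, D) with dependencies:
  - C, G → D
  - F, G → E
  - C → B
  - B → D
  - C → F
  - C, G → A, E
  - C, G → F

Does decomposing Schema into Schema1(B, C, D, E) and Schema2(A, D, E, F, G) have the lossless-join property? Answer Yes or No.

Common attributes: {D, E}; their closure is {D, E}.
Schema1 ⊄ {D, E} and Schema2 ⊄ {D, E}, so the split is lossy.

No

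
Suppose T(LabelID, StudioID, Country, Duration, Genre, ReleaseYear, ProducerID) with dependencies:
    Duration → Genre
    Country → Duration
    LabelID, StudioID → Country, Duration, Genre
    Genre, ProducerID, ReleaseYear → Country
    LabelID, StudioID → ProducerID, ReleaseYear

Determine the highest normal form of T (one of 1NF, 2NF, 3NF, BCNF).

Candidate key: {LabelID, StudioID}. Prime attributes: {LabelID, StudioID}.
Duration → Genre breaks BCNF: {Duration}⁺ = {Duration, Genre}, so {Duration} is not a superkey.
Duration → Genre determines the non-prime attribute {Genre} from a non-superkey — 3NF is violated.
No non-prime attribute depends on a proper subset of any candidate key, so 2NF holds.

2NF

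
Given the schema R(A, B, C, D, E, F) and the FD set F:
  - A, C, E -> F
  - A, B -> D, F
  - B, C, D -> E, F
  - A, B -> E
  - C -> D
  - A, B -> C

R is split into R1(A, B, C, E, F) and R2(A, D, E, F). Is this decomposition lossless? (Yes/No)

R1 ∩ R2 = {A, E, F}; its closure under F is {A, E, F}.
Neither R1 nor R2 is contained in that closure, so the decomposition is lossy.

No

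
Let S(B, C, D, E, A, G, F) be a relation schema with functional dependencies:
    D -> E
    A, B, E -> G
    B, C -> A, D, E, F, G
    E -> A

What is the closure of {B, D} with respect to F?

{A, B, D, E, G}

Start with {B, D}.
D -> E applies; add {E} → now {B, D, E}.
E -> A applies; add {A} → now {A, B, D, E}.
A, B, E -> G applies; add {G} → now {A, B, D, E, G}.
No further FD applies.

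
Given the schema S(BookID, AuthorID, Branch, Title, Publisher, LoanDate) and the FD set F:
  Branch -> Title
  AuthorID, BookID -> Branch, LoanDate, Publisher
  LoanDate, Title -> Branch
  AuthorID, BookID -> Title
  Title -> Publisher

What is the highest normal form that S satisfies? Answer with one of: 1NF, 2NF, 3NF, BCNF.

2NF

Candidate key: {AuthorID, BookID}. Prime attributes: {AuthorID, BookID}.
For Branch -> Title we have {Branch}⁺ = {Branch, Publisher, Title}; {Branch} is not a superkey, so BCNF fails.
Branch -> Title has non-prime {Title} on the right and a non-superkey on the left, so 3NF fails.
No non-prime attribute depends on a proper subset of any candidate key, so 2NF holds.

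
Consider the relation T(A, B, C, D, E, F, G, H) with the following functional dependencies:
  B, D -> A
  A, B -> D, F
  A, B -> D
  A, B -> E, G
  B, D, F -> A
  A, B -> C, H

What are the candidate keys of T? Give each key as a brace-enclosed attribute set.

{A, B}, {B, D}

{B} never appears on the right of any FD, so every key must include it.
Closure of {A, B} is {A, B, C, D, E, F, G, H}, the whole schema; {A, B} is a candidate key.
Closure of {B, D} is {A, B, C, D, E, F, G, H}, the whole schema; {B, D} is a candidate key.
These are minimal and exhaustive — every other superkey contains one of them.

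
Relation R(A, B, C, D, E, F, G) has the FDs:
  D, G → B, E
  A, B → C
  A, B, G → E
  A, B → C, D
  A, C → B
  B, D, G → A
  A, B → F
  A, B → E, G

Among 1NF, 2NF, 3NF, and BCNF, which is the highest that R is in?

BCNF

Candidate keys: {A, B}, {A, C}, {D, G}. Prime attributes: {A, B, C, D, G}.
Every FD has a superkey on the left, so the relation is in BCNF.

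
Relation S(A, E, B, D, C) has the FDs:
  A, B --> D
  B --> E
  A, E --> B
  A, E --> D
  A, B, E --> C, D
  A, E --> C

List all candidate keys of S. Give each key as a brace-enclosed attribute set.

No FD produces {A}, so it must be in every candidate key.
{A, B}⁺ = {A, B, C, D, E} — all of the relation — so {A, B} is a candidate key.
{A, E}⁺ = {A, B, C, D, E} — all of the relation — so {A, E} is a candidate key.
No proper subset of any of these is a key, and no other minimal superkey exists.

{A, B}, {A, E}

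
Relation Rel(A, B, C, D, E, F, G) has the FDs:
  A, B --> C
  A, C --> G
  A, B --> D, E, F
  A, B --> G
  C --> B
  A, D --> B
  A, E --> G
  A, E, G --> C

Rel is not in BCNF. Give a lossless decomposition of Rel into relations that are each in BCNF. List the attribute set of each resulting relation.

{A, C, D, E, F, G}; {B, C}

Candidate keys of the original relation: {A, B}, {A, C}, {A, D}, {A, E}.
Within {A, B, C, D, E, F, G}: {C}⁺ ∩ {A, B, C, D, E, F, G} = {B, C}, not the whole set, so C --> B violates BCNF; decompose into {B, C} and {A, C, D, E, F, G}.
{B, C} has no BCNF violation.
{A, C, D, E, F, G} has no BCNF violation.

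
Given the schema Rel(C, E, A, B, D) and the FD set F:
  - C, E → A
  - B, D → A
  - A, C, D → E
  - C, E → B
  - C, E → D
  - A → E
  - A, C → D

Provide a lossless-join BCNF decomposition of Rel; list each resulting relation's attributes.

Candidate keys of the original relation: {A, C}, {B, C, D}, {C, E}.
{A, B, C, D, E}: {B, D} determines {A, B, D, E} here but is not a superkey — split on B, D → A, E, giving {A, B, D, E} and {B, C, D}.
{A, B, D, E}: {A} determines {A, E} here but is not a superkey — split on A → E, giving {A, E} and {A, B, D}.
{A, E}: every determinant is a superkey — BCNF.
{A, B, D}: every determinant is a superkey — BCNF.
{B, C, D}: every determinant is a superkey — BCNF.

{A, B, D}; {A, E}; {B, C, D}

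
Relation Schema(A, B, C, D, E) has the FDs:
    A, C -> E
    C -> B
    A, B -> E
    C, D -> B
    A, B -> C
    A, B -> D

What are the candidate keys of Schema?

Attributes never on any right-hand side: {A} — every candidate key must contain it.
{A, B}⁺ = {A, B, C, D, E}, which is every attribute, so {A, B} is a candidate key.
{A, C}⁺ = {A, B, C, D, E}, which is every attribute, so {A, C} is a candidate key.
Any other superkey properly contains one of these, so there are no further candidate keys.

{A, B}, {A, C}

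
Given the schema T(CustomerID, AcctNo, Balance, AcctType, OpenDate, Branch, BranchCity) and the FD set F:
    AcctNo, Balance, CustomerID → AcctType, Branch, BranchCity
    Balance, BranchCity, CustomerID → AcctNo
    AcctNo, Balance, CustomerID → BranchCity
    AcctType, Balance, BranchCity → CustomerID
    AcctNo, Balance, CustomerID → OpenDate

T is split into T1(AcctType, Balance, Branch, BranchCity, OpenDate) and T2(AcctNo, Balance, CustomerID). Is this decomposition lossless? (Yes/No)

T1 ∩ T2 = {Balance}; its closure under F is {Balance}.
Neither T1 nor T2 is contained in that closure, so the decomposition is lossy.

No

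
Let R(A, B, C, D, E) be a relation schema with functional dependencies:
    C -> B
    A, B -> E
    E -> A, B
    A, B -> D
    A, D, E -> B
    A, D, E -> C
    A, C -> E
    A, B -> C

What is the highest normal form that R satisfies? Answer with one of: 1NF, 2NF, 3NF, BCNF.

3NF

Candidate keys: {A, B}, {A, C}, {E}. Prime attributes: {A, B, C, E}.
C -> B: {C}⁺ = {B, C}, which is not all of the attributes, so the left side is not a superkey — BCNF is violated.
Since {B} ⊆ prime attributes and every other non-superkey FD also has a prime right side, the schema is in 3NF.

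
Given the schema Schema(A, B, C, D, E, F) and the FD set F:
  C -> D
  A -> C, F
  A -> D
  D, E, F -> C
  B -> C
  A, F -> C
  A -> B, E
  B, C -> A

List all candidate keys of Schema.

{A}, {B}

{A} is a candidate key since {A}⁺ = {A, B, C, D, E, F} covers every attribute.
{B} is a candidate key since {B}⁺ = {A, B, C, D, E, F} covers every attribute.
These are minimal and exhaustive — every other superkey contains one of them.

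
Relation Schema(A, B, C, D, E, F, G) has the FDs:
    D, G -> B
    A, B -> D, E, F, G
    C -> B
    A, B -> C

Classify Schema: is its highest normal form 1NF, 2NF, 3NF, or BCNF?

Candidate keys: {A, B}, {A, C}, {A, D, G}. Prime attributes: {A, B, C, D, G}.
For D, G -> B we have {D, G}⁺ = {B, D, G}; {D, G} is not a superkey, so BCNF fails.
But every attribute on its right side ({B}) is prime, and the same holds for every other non-superkey FD, so 3NF still holds.

3NF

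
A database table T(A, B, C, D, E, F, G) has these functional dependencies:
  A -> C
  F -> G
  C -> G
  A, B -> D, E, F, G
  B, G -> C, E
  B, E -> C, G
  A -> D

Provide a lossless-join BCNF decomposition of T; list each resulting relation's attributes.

Candidate key of the original relation: {A, B}.
Within {A, B, C, D, E, F, G}: {A}⁺ ∩ {A, B, C, D, E, F, G} = {A, C, D, G}, not the whole set, so A -> C, D, G violates BCNF; decompose into {A, C, D, G} and {A, B, E, F}.
Within {A, C, D, G}: {C}⁺ ∩ {A, C, D, G} = {C, G}, not the whole set, so C -> G violates BCNF; decompose into {C, G} and {A, C, D}.
{C, G} is in BCNF.
{A, C, D} is in BCNF.
Within {A, B, E, F}: {B, F}⁺ ∩ {A, B, E, F} = {B, E, F}, not the whole set, so B, F -> E violates BCNF; decompose into {B, E, F} and {A, B, F}.
{B, E, F} is in BCNF.
{A, B, F} is in BCNF.

{A, B, F}; {A, C, D}; {B, E, F}; {C, G}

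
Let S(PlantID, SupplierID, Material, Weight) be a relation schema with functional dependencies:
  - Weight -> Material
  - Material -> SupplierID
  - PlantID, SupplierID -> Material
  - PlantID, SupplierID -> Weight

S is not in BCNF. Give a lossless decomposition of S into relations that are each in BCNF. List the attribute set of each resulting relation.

{Material, SupplierID}; {Material, Weight}; {PlantID, Weight}

Candidate keys of the original relation: {Material, PlantID}, {PlantID, SupplierID}, {PlantID, Weight}.
In {Material, PlantID, SupplierID, Weight}, {Weight} is not a superkey ({Weight}⁺ restricted to this set is {Material, SupplierID, Weight}), so split on Weight -> Material, SupplierID into {Material, SupplierID, Weight} and {PlantID, Weight}.
In {Material, SupplierID, Weight}, {Material} is not a superkey ({Material}⁺ restricted to this set is {Material, SupplierID}), so split on Material -> SupplierID into {Material, SupplierID} and {Material, Weight}.
{Material, SupplierID} has no BCNF violation.
{Material, Weight} has no BCNF violation.
{PlantID, Weight} has no BCNF violation.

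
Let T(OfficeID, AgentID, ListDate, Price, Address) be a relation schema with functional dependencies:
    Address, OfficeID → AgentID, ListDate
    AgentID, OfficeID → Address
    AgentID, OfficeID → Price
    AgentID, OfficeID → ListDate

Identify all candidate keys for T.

{Address, OfficeID}, {AgentID, OfficeID}

{OfficeID} never appears on the right of any FD, so every key must include it.
{Address, OfficeID}⁺ = {Address, AgentID, ListDate, OfficeID, Price}, which is every attribute, so {Address, OfficeID} is a candidate key.
{AgentID, OfficeID}⁺ = {Address, AgentID, ListDate, OfficeID, Price}, which is every attribute, so {AgentID, OfficeID} is a candidate key.
Any other superkey properly contains one of these, so there are no further candidate keys.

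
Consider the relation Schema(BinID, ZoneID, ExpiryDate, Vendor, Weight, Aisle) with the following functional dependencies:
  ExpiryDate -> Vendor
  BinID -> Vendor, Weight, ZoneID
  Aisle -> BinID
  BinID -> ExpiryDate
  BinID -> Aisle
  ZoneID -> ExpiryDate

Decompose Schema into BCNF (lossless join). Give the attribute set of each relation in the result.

{Aisle, BinID, Weight, ZoneID}; {ExpiryDate, Vendor}; {ExpiryDate, ZoneID}

Candidate keys of the original relation: {Aisle}, {BinID}.
In {Aisle, BinID, ExpiryDate, Vendor, Weight, ZoneID}, {ExpiryDate} is not a superkey ({ExpiryDate}⁺ restricted to this set is {ExpiryDate, Vendor}), so split on ExpiryDate -> Vendor into {ExpiryDate, Vendor} and {Aisle, BinID, ExpiryDate, Weight, ZoneID}.
{ExpiryDate, Vendor} has no BCNF violation.
In {Aisle, BinID, ExpiryDate, Weight, ZoneID}, {ZoneID} is not a superkey ({ZoneID}⁺ restricted to this set is {ExpiryDate, ZoneID}), so split on ZoneID -> ExpiryDate into {ExpiryDate, ZoneID} and {Aisle, BinID, Weight, ZoneID}.
{ExpiryDate, ZoneID} has no BCNF violation.
{Aisle, BinID, Weight, ZoneID} has no BCNF violation.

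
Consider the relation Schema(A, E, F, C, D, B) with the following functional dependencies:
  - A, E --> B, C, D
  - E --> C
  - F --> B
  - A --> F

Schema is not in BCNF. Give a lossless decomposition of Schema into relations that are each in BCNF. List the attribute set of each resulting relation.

Candidate key of the original relation: {A, E}.
Within {A, B, C, D, E, F}: {E}⁺ ∩ {A, B, C, D, E, F} = {C, E}, not the whole set, so E --> C violates BCNF; decompose into {C, E} and {A, B, D, E, F}.
{C, E} has no BCNF violation.
Within {A, B, D, E, F}: {F}⁺ ∩ {A, B, D, E, F} = {B, F}, not the whole set, so F --> B violates BCNF; decompose into {B, F} and {A, D, E, F}.
{B, F} has no BCNF violation.
Within {A, D, E, F}: {A}⁺ ∩ {A, D, E, F} = {A, F}, not the whole set, so A --> F violates BCNF; decompose into {A, F} and {A, D, E}.
{A, F} has no BCNF violation.
{A, D, E} has no BCNF violation.

{A, D, E}; {A, F}; {B, F}; {C, E}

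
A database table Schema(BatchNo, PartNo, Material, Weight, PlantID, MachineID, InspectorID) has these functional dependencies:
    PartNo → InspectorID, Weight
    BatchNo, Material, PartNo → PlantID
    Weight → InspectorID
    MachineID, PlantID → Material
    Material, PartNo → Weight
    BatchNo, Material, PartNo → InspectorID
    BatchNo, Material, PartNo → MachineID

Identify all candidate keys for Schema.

{BatchNo, MachineID, PartNo, PlantID}, {BatchNo, Material, PartNo}

No FD produces {BatchNo, PartNo}, so they must be in every candidate key.
{BatchNo, Material, PartNo} is a candidate key since {BatchNo, Material, PartNo}⁺ = {BatchNo, InspectorID, MachineID, Material, PartNo, PlantID, Weight} covers every attribute.
{BatchNo, MachineID, PartNo, PlantID} is a candidate key since {BatchNo, MachineID, PartNo, PlantID}⁺ = {BatchNo, InspectorID, MachineID, Material, PartNo, PlantID, Weight} covers every attribute.
No proper subset of any of these is a key, and no other minimal superkey exists.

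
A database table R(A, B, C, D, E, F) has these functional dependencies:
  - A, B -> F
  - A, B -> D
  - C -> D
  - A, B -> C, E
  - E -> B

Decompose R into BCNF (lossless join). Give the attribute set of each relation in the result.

{A, C, E, F}; {B, E}; {C, D}

Candidate keys of the original relation: {A, B}, {A, E}.
{A, B, C, D, E, F}: {C} determines {C, D} here but is not a superkey — split on C -> D, giving {C, D} and {A, B, C, E, F}.
{C, D} has no BCNF violation.
{A, B, C, E, F}: {E} determines {B, E} here but is not a superkey — split on E -> B, giving {B, E} and {A, C, E, F}.
{B, E} has no BCNF violation.
{A, C, E, F} has no BCNF violation.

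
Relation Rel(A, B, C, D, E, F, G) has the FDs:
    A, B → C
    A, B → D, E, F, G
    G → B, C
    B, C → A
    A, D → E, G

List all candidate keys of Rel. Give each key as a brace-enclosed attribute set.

Closure of {G} is {A, B, C, D, E, F, G}, the whole schema; {G} is a candidate key.
Closure of {A, B} is {A, B, C, D, E, F, G}, the whole schema; {A, B} is a candidate key.
Closure of {A, D} is {A, B, C, D, E, F, G}, the whole schema; {A, D} is a candidate key.
Closure of {B, C} is {A, B, C, D, E, F, G}, the whole schema; {B, C} is a candidate key.
Any other superkey properly contains one of these, so there are no further candidate keys.

{A, B}, {A, D}, {B, C}, {G}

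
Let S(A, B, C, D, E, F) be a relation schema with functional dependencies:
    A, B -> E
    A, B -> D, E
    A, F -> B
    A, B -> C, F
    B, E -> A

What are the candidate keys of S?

{A, B}, {A, F}, {B, E}

Closure of {A, B} is {A, B, C, D, E, F}, the whole schema; {A, B} is a candidate key.
Closure of {A, F} is {A, B, C, D, E, F}, the whole schema; {A, F} is a candidate key.
Closure of {B, E} is {A, B, C, D, E, F}, the whole schema; {B, E} is a candidate key.
These are minimal and exhaustive — every other superkey contains one of them.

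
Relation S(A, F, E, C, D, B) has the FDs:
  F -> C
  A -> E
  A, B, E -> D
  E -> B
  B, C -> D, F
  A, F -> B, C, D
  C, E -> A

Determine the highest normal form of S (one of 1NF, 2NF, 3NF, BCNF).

Candidate keys: {A, C}, {A, F}, {C, E}, {E, F}. Prime attributes: {A, C, E, F}.
F -> C: {F}⁺ = {C, F}, which is not all of the attributes, so the left side is not a superkey — BCNF is violated.
Because {D} is non-prime and the left side of A, B, E -> D is not a superkey, the relation is not in 3NF.
The proper key subset {A} of {A, C} determines non-prime {B, D}, so the relation is not even in 2NF.

1NF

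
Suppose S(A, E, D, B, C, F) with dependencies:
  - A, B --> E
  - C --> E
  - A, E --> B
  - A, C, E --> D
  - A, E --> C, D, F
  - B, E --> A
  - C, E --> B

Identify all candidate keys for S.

Closure of {C} is {A, B, C, D, E, F}, the whole schema; {C} is a candidate key.
Closure of {A, B} is {A, B, C, D, E, F}, the whole schema; {A, B} is a candidate key.
Closure of {A, E} is {A, B, C, D, E, F}, the whole schema; {A, E} is a candidate key.
Closure of {B, E} is {A, B, C, D, E, F}, the whole schema; {B, E} is a candidate key.
These are minimal and exhaustive — every other superkey contains one of them.

{A, B}, {A, E}, {B, E}, {C}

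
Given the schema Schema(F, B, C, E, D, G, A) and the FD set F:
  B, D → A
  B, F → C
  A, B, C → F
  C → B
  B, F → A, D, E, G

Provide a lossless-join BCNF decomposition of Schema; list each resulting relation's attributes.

Candidate keys of the original relation: {A, C}, {B, F}, {C, D}, {C, F}.
In {A, B, C, D, E, F, G}, {B, D} is not a superkey ({B, D}⁺ restricted to this set is {A, B, D}), so split on B, D → A into {A, B, D} and {B, C, D, E, F, G}.
{A, B, D}: every determinant is a superkey — BCNF.
In {B, C, D, E, F, G}, {C} is not a superkey ({C}⁺ restricted to this set is {B, C}), so split on C → B into {B, C} and {C, D, E, F, G}.
{B, C}: every determinant is a superkey — BCNF.
{C, D, E, F, G}: every determinant is a superkey — BCNF.

{A, B, D}; {B, C}; {C, D, E, F, G}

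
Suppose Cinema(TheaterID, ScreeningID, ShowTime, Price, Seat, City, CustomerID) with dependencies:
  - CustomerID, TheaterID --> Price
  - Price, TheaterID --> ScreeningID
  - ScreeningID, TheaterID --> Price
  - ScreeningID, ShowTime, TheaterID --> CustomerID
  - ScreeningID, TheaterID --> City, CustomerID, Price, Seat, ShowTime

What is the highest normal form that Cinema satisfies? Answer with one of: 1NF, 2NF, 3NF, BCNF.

BCNF

Candidate keys: {CustomerID, TheaterID}, {Price, TheaterID}, {ScreeningID, TheaterID}. Prime attributes: {CustomerID, Price, ScreeningID, TheaterID}.
Each dependency's left side is a superkey — BCNF holds.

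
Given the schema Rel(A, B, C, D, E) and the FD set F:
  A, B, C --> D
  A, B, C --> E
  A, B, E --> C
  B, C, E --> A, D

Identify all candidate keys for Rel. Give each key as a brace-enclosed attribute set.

{B} never appears on the right of any FD, so every key must include it.
{A, B, C} is a candidate key since {A, B, C}⁺ = {A, B, C, D, E} covers every attribute.
{A, B, E} is a candidate key since {A, B, E}⁺ = {A, B, C, D, E} covers every attribute.
{B, C, E} is a candidate key since {B, C, E}⁺ = {A, B, C, D, E} covers every attribute.
No proper subset of any of these is a key, and no other minimal superkey exists.

{A, B, C}, {A, B, E}, {B, C, E}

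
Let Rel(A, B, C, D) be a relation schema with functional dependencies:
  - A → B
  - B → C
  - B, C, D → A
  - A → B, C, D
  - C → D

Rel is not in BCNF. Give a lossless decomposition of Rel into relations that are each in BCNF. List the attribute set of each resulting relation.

Candidate keys of the original relation: {A}, {B}.
{A, B, C, D}: {C} determines {C, D} here but is not a superkey — split on C → D, giving {C, D} and {A, B, C}.
{C, D} is in BCNF.
{A, B, C} is in BCNF.

{A, B, C}; {C, D}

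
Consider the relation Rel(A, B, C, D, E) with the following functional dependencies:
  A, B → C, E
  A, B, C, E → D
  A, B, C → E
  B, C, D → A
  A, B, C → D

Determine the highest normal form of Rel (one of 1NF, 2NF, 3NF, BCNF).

Candidate keys: {A, B}, {B, C, D}. Prime attributes: {A, B, C, D}.
Every FD has a superkey on the left, so the relation is in BCNF.

BCNF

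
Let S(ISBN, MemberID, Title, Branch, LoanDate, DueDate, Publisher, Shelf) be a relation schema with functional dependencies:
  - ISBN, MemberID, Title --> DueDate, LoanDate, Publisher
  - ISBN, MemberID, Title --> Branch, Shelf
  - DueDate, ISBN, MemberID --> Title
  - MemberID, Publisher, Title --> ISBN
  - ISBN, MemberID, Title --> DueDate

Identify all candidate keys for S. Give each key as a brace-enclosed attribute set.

{DueDate, ISBN, MemberID}, {ISBN, MemberID, Title}, {MemberID, Publisher, Title}

{MemberID} never appears on the right of any FD, so every key must include it.
{DueDate, ISBN, MemberID}⁺ = {Branch, DueDate, ISBN, LoanDate, MemberID, Publisher, Shelf, Title} — all of the relation — so {DueDate, ISBN, MemberID} is a candidate key.
{ISBN, MemberID, Title}⁺ = {Branch, DueDate, ISBN, LoanDate, MemberID, Publisher, Shelf, Title} — all of the relation — so {ISBN, MemberID, Title} is a candidate key.
{MemberID, Publisher, Title}⁺ = {Branch, DueDate, ISBN, LoanDate, MemberID, Publisher, Shelf, Title} — all of the relation — so {MemberID, Publisher, Title} is a candidate key.
No proper subset of any of these is a key, and no other minimal superkey exists.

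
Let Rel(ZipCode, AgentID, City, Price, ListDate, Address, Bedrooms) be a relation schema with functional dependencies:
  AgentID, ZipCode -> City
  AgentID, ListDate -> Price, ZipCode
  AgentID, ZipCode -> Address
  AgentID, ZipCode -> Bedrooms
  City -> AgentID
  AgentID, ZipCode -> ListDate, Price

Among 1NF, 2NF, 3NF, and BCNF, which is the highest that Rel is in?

3NF

Candidate keys: {AgentID, ListDate}, {AgentID, ZipCode}, {City, ListDate}, {City, ZipCode}. Prime attributes: {AgentID, City, ListDate, ZipCode}.
City -> AgentID breaks BCNF: {City}⁺ = {AgentID, City}, so {City} is not a superkey.
Since {AgentID} ⊆ prime attributes and every other non-superkey FD also has a prime right side, the schema is in 3NF.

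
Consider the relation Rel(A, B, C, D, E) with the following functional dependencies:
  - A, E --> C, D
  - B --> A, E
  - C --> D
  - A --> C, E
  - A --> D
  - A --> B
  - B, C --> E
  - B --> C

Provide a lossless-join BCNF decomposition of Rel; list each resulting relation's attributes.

Candidate keys of the original relation: {A}, {B}.
Within {A, B, C, D, E}: {C}⁺ ∩ {A, B, C, D, E} = {C, D}, not the whole set, so C --> D violates BCNF; decompose into {C, D} and {A, B, C, E}.
{C, D}: every determinant is a superkey — BCNF.
{A, B, C, E}: every determinant is a superkey — BCNF.

{A, B, C, E}; {C, D}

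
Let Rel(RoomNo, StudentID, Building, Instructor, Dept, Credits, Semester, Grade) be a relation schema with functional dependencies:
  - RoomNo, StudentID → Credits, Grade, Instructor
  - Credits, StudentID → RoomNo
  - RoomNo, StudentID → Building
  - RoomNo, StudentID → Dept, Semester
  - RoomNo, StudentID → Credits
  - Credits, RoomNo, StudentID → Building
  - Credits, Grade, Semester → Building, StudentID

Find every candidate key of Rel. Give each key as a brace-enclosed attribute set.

{Credits, StudentID}⁺ = {Building, Credits, Dept, Grade, Instructor, RoomNo, Semester, StudentID}, which is every attribute, so {Credits, StudentID} is a candidate key.
{RoomNo, StudentID}⁺ = {Building, Credits, Dept, Grade, Instructor, RoomNo, Semester, StudentID}, which is every attribute, so {RoomNo, StudentID} is a candidate key.
{Credits, Grade, Semester}⁺ = {Building, Credits, Dept, Grade, Instructor, RoomNo, Semester, StudentID}, which is every attribute, so {Credits, Grade, Semester} is a candidate key.
These are minimal and exhaustive — every other superkey contains one of them.

{Credits, Grade, Semester}, {Credits, StudentID}, {RoomNo, StudentID}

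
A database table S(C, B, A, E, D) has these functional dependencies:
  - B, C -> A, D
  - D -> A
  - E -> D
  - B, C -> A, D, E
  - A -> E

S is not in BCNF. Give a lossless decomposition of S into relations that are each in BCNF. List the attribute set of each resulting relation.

Candidate key of the original relation: {B, C}.
{A, B, C, D, E}: {D} determines {A, D, E} here but is not a superkey — split on D -> A, E, giving {A, D, E} and {B, C, D}.
{A, D, E}: every determinant is a superkey — BCNF.
{B, C, D}: every determinant is a superkey — BCNF.

{A, D, E}; {B, C, D}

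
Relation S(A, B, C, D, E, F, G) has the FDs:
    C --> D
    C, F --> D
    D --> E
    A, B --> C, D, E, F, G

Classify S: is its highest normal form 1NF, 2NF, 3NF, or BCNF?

Candidate key: {A, B}. Prime attributes: {A, B}.
C --> D: {C}⁺ = {C, D, E}, which is not all of the attributes, so the left side is not a superkey — BCNF is violated.
C --> D has non-prime {D} on the right and a non-superkey on the left, so 3NF fails.
No non-prime attribute depends on a proper subset of any candidate key, so 2NF holds.

2NF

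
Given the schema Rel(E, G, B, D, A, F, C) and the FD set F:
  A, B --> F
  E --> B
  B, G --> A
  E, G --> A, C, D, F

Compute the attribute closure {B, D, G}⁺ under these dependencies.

Start with {B, D, G}.
B, G --> A applies; add {A} → now {A, B, D, G}.
A, B --> F applies; add {F} → now {A, B, D, F, G}.
No further FD applies.

{A, B, D, F, G}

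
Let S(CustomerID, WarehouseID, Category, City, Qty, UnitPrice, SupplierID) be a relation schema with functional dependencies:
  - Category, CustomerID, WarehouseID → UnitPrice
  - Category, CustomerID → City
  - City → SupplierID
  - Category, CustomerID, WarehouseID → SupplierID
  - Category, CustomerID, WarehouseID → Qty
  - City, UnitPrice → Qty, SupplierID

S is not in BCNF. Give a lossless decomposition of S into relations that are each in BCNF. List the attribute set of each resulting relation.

Candidate key of the original relation: {Category, CustomerID, WarehouseID}.
Within {Category, City, CustomerID, Qty, SupplierID, UnitPrice, WarehouseID}: {Category, CustomerID}⁺ ∩ {Category, City, CustomerID, Qty, SupplierID, UnitPrice, WarehouseID} = {Category, City, CustomerID, SupplierID}, not the whole set, so Category, CustomerID → City, SupplierID violates BCNF; decompose into {Category, City, CustomerID, SupplierID} and {Category, CustomerID, Qty, UnitPrice, WarehouseID}.
Within {Category, City, CustomerID, SupplierID}: {City}⁺ ∩ {Category, City, CustomerID, SupplierID} = {City, SupplierID}, not the whole set, so City → SupplierID violates BCNF; decompose into {City, SupplierID} and {Category, City, CustomerID}.
{City, SupplierID} has no BCNF violation.
{Category, City, CustomerID} has no BCNF violation.
Within {Category, CustomerID, Qty, UnitPrice, WarehouseID}: {Category, CustomerID, UnitPrice}⁺ ∩ {Category, CustomerID, Qty, UnitPrice, WarehouseID} = {Category, CustomerID, Qty, UnitPrice}, not the whole set, so Category, CustomerID, UnitPrice → Qty violates BCNF; decompose into {Category, CustomerID, Qty, UnitPrice} and {Category, CustomerID, UnitPrice, WarehouseID}.
{Category, CustomerID, Qty, UnitPrice} has no BCNF violation.
{Category, CustomerID, UnitPrice, WarehouseID} has no BCNF violation.

{Category, City, CustomerID}; {Category, CustomerID, Qty, UnitPrice}; {Category, CustomerID, UnitPrice, WarehouseID}; {City, SupplierID}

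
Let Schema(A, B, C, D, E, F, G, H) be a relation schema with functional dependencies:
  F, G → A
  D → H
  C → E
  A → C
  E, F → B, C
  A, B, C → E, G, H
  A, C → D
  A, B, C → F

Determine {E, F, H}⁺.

Start with {E, F, H}.
E, F → B, C applies; add {B, C} → now {B, C, E, F, H}.
No further FD applies.

{B, C, E, F, H}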